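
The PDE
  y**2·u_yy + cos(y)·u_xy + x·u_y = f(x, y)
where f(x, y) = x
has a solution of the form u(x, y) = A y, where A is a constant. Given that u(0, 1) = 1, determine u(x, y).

Answer: u(x, y) = y

Derivation:
Substitute the ansatz u = A y into the left-hand side.
Derivatives of the ansatz:
  u_yy = 0
  u_xy = 0
  u_y = A
Term by term:
  y**2·u_yy = 0
  cos(y)·u_xy = 0
  x·u_y = A x
So the left-hand side equals
  A x
This must equal f(x, y) = x identically.
Matching coefficients of the independent functions:
  [x]:  A = 1
Solving: A = 1.
Check against the point condition:
  u(0, 1) = 1  ⟹  A = 1  ✓
Hence u(x, y) = y.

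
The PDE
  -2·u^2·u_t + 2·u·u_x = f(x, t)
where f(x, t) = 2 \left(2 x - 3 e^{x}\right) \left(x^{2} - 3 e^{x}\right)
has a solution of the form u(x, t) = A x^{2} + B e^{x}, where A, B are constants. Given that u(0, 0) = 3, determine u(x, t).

Substitute the ansatz u = A x^{2} + B e^{x} into the left-hand side.
Derivatives of the ansatz:
  u_t = 0
  u_x = 2 A x + B e^{x}
Term by term:
  -2·u^2·u_t = 0
  2·u·u_x = 4 A^{2} x^{3} + 2 A B x^{2} e^{x} + 4 A B x e^{x} + 2 B^{2} e^{2 x}
So the left-hand side equals
  4 A^{2} x^{3} + 2 A B x^{2} e^{x} + 4 A B x e^{x} + 2 B^{2} e^{2 x}
This must equal f(x, t) identically; expanded, f = 4 x^{3} - 6 x^{2} e^{x} - 12 x e^{x} + 18 e^{2 x}.
Matching coefficients of the independent functions:
  [x^{3}]:  4 A^{2} = 4
  [x e^{x}]:  4 A B = -12
  [x^{2} e^{x}]:  2 A B = -6
  [e^{2 x}]:  2 B^{2} = 18
These equations allow (A, B) = (-1, 3) or (1, -3).
Impose the point condition(s):
  u(0, 0) = 3  ⟹  B = 3
Only A = -1, B = 3 satisfies everything.
Hence u(x, t) = - x^{2} + 3 e^{x}.

Answer: u(x, t) = - x^{2} + 3 e^{x}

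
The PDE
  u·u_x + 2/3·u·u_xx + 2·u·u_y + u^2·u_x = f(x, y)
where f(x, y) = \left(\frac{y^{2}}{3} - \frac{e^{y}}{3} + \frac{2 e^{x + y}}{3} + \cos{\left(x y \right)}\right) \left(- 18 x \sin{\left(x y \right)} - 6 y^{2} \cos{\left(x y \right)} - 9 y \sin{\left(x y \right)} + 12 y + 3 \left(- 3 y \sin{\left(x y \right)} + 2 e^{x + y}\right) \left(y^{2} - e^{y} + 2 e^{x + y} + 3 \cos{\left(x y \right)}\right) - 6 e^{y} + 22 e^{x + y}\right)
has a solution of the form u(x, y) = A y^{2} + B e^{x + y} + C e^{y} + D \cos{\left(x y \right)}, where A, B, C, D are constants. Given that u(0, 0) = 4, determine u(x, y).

Answer: u(x, y) = y^{2} - e^{y} + 2 e^{x + y} + 3 \cos{\left(x y \right)}

Derivation:
Substitute the ansatz u = A y^{2} + B e^{x + y} + C e^{y} + D \cos{\left(x y \right)} into the left-hand side.
Derivatives of the ansatz:
  u_x = B e^{x} e^{y} - D y \sin{\left(x y \right)}
  u_xx = B e^{x} e^{y} - D y^{2} \cos{\left(x y \right)}
  u_y = 2 A y + B e^{x} e^{y} + C e^{y} - D x \sin{\left(x y \right)}
Term by term:
  u·u_x = A B y^{2} e^{x} e^{y} - A D y^{3} \sin{\left(x y \right)} + B^{2} e^{2 x} e^{2 y} + B C e^{x} e^{2 y} - B D y e^{x} e^{y} \sin{\left(x y \right)} + B D e^{x} e^{y} \cos{\left(x y \right)} - C D y e^{y} \sin{\left(x y \right)} - D^{2} y \sin{\left(x y \right)} \cos{\left(x y \right)}
  2/3·u·u_xx = \frac{2 A B y^{2} e^{x} e^{y}}{3} - \frac{2 A D y^{4} \cos{\left(x y \right)}}{3} + \frac{2 B^{2} e^{2 x} e^{2 y}}{3} + \frac{2 B C e^{x} e^{2 y}}{3} - \frac{2 B D y^{2} e^{x} e^{y} \cos{\left(x y \right)}}{3} + \frac{2 B D e^{x} e^{y} \cos{\left(x y \right)}}{3} - \frac{2 C D y^{2} e^{y} \cos{\left(x y \right)}}{3} - \frac{2 D^{2} y^{2} \cos^{2}{\left(x y \right)}}{3}
  2·u·u_y = 4 A^{2} y^{3} + 2 A B y^{2} e^{x} e^{y} + 4 A B y e^{x} e^{y} + 2 A C y^{2} e^{y} + 4 A C y e^{y} - 2 A D x y^{2} \sin{\left(x y \right)} + 4 A D y \cos{\left(x y \right)} + 2 B^{2} e^{2 x} e^{2 y} + 4 B C e^{x} e^{2 y} - 2 B D x e^{x} e^{y} \sin{\left(x y \right)} + 2 B D e^{x} e^{y} \cos{\left(x y \right)} + 2 C^{2} e^{2 y} - 2 C D x e^{y} \sin{\left(x y \right)} + 2 C D e^{y} \cos{\left(x y \right)} - 2 D^{2} x \sin{\left(x y \right)} \cos{\left(x y \right)}
  u^2·u_x = A^{2} B y^{4} e^{x} e^{y} - A^{2} D y^{5} \sin{\left(x y \right)} + 2 A B^{2} y^{2} e^{2 x} e^{2 y} + 2 A B C y^{2} e^{x} e^{2 y} - 2 A B D y^{3} e^{x} e^{y} \sin{\left(x y \right)} + 2 A B D y^{2} e^{x} e^{y} \cos{\left(x y \right)} - 2 A C D y^{3} e^{y} \sin{\left(x y \right)} - 2 A D^{2} y^{3} \sin{\left(x y \right)} \cos{\left(x y \right)} + B^{3} e^{3 x} e^{3 y} + 2 B^{2} C e^{2 x} e^{3 y} - B^{2} D y e^{2 x} e^{2 y} \sin{\left(x y \right)} + 2 B^{2} D e^{2 x} e^{2 y} \cos{\left(x y \right)} + B C^{2} e^{x} e^{3 y} - 2 B C D y e^{x} e^{2 y} \sin{\left(x y \right)} + 2 B C D e^{x} e^{2 y} \cos{\left(x y \right)} - 2 B D^{2} y e^{x} e^{y} \sin{\left(x y \right)} \cos{\left(x y \right)} + B D^{2} e^{x} e^{y} \cos^{2}{\left(x y \right)} - C^{2} D y e^{2 y} \sin{\left(x y \right)} - 2 C D^{2} y e^{y} \sin{\left(x y \right)} \cos{\left(x y \right)} - D^{3} y \sin{\left(x y \right)} \cos^{2}{\left(x y \right)}
Sum these and collect like terms in the independent variables.
This must equal f(x, y) identically; expanded, f = - 6 x y^{2} \sin{\left(x y \right)} - 12 x e^{x} e^{y} \sin{\left(x y \right)} + 6 x e^{y} \sin{\left(x y \right)} - 18 x \sin{\left(x y \right)} \cos{\left(x y \right)} - 3 y^{5} \sin{\left(x y \right)} + 2 y^{4} e^{x} e^{y} - 2 y^{4} \cos{\left(x y \right)} - 12 y^{3} e^{x} e^{y} \sin{\left(x y \right)} + 6 y^{3} e^{y} \sin{\left(x y \right)} - 18 y^{3} \sin{\left(x y \right)} \cos{\left(x y \right)} - 3 y^{3} \sin{\left(x y \right)} + 4 y^{3} + 8 y^{2} e^{2 x} e^{2 y} - 4 y^{2} e^{x} e^{2 y} + 8 y^{2} e^{x} e^{y} \cos{\left(x y \right)} + \frac{22 y^{2} e^{x} e^{y}}{3} + 2 y^{2} e^{y} \cos{\left(x y \right)} - 2 y^{2} e^{y} - 6 y^{2} \cos^{2}{\left(x y \right)} - 12 y e^{2 x} e^{2 y} \sin{\left(x y \right)} + 12 y e^{x} e^{2 y} \sin{\left(x y \right)} - 36 y e^{x} e^{y} \sin{\left(x y \right)} \cos{\left(x y \right)} - 6 y e^{x} e^{y} \sin{\left(x y \right)} + 8 y e^{x} e^{y} - 3 y e^{2 y} \sin{\left(x y \right)} + 18 y e^{y} \sin{\left(x y \right)} \cos{\left(x y \right)} + 3 y e^{y} \sin{\left(x y \right)} - 4 y e^{y} - 27 y \sin{\left(x y \right)} \cos^{2}{\left(x y \right)} - 9 y \sin{\left(x y \right)} \cos{\left(x y \right)} + 12 y \cos{\left(x y \right)} + 8 e^{3 x} e^{3 y} - 8 e^{2 x} e^{3 y} + 24 e^{2 x} e^{2 y} \cos{\left(x y \right)} + \frac{44 e^{2 x} e^{2 y}}{3} + 2 e^{x} e^{3 y} - 12 e^{x} e^{2 y} \cos{\left(x y \right)} - \frac{34 e^{x} e^{2 y}}{3} + 18 e^{x} e^{y} \cos^{2}{\left(x y \right)} + 22 e^{x} e^{y} \cos{\left(x y \right)} + 2 e^{2 y} - 6 e^{y} \cos{\left(x y \right)}.
Matching coefficients of the independent functions:
(each divided by its leading coefficient; functions giving the same equation are listed together)
  [y^{3}]:  A^{2} - 1 = 0
  [y e^{y}, y^{2} e^{y}]:  A C + 1 = 0
  [y \cos{\left(x y \right)}, y^{3} \sin{\left(x y \right)}, y^{4} \cos{\left(x y \right)}, …]:  A D - 3 = 0
  [y^{2} \cos^{2}{\left(x y \right)}, x \sin{\left(x y \right)} \cos{\left(x y \right)}, y \sin{\left(x y \right)} \cos{\left(x y \right)}]:  D^{2} - 9 = 0
  [y^{5} \sin{\left(x y \right)}]:  A^{2} D - 3 = 0
  [e^{x} e^{2 y}]:  B C + 2 = 0
  [e^{x} e^{3 y}]:  B C^{2} - 2 = 0
  [e^{2 x} e^{2 y}]:  B^{2} - 4 = 0
  [e^{2 x} e^{3 y}]:  B^{2} C + 4 = 0
  [e^{3 x} e^{3 y}]:  B^{3} - 8 = 0
  [e^{y} \cos{\left(x y \right)}, x e^{y} \sin{\left(x y \right)}, y e^{y} \sin{\left(x y \right)}, …]:  C D + 3 = 0
  [y e^{x} e^{y}, y^{2} e^{x} e^{y}]:  A B - 2 = 0
  [y e^{2 y} \sin{\left(x y \right)}]:  C^{2} D - 3 = 0
  [y \sin{\left(x y \right)} \cos^{2}{\left(x y \right)}]:  D^{3} - 27 = 0
  [y^{2} e^{x} e^{2 y}]:  A B C + 2 = 0
  [y^{2} e^{2 x} e^{2 y}]:  A B^{2} - 4 = 0
  [y^{3} e^{y} \sin{\left(x y \right)}]:  A C D + 3 = 0
  [y^{3} \sin{\left(x y \right)} \cos{\left(x y \right)}]:  A D^{2} - 9 = 0
  [y^{4} e^{x} e^{y}]:  A^{2} B - 2 = 0
  [e^{x} e^{y} \cos{\left(x y \right)}, x e^{x} e^{y} \sin{\left(x y \right)}, y e^{x} e^{y} \sin{\left(x y \right)}]:  B D - 6 = 0
  [e^{x} e^{y} \cos^{2}{\left(x y \right)}, y e^{x} e^{y} \sin{\left(x y \right)} \cos{\left(x y \right)}]:  B D^{2} - 18 = 0
  [e^{x} e^{2 y} \cos{\left(x y \right)}, y e^{x} e^{2 y} \sin{\left(x y \right)}]:  B C D + 6 = 0
  [e^{2 x} e^{2 y} \cos{\left(x y \right)}, y e^{2 x} e^{2 y} \sin{\left(x y \right)}]:  B^{2} D - 12 = 0
  [y e^{y} \sin{\left(x y \right)} \cos{\left(x y \right)}]:  C D^{2} + 9 = 0
  [y^{2} e^{x} e^{y} \cos{\left(x y \right)}]:  A B D - \frac{B D}{3} - 4 = 0
  [y^{3} e^{x} e^{y} \sin{\left(x y \right)}]:  A B D - 6 = 0
  [e^{2 y}]:  C^{2} - 1 = 0
Solving: A = 1, B = 2, C = -1, D = 3.
Check against the point condition:
  u(0, 0) = 4  ⟹  B + C + D = 4  ✓
Hence u(x, y) = y^{2} - e^{y} + 2 e^{x + y} + 3 \cos{\left(x y \right)}.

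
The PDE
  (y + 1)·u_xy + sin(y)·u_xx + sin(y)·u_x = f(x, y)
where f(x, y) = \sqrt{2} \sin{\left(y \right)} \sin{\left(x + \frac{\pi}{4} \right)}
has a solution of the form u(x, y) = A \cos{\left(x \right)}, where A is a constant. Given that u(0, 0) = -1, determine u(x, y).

Substitute the ansatz u = A \cos{\left(x \right)} into the left-hand side.
Derivatives of the ansatz:
  u_xy = 0
  u_xx = - A \cos{\left(x \right)}
  u_x = - A \sin{\left(x \right)}
Term by term:
  (y + 1)·u_xy = 0
  sin(y)·u_xx = - A \sin{\left(y \right)} \cos{\left(x \right)}
  sin(y)·u_x = - A \sin{\left(x \right)} \sin{\left(y \right)}
So the left-hand side equals
  - A \sin{\left(x \right)} \sin{\left(y \right)} - A \sin{\left(y \right)} \cos{\left(x \right)}
This must equal f(x, y) identically; expanded, f = \sin{\left(x \right)} \sin{\left(y \right)} + \sin{\left(y \right)} \cos{\left(x \right)}.
Matching coefficients of the independent functions:
  [\sin{\left(x \right)} \sin{\left(y \right)}, \sin{\left(y \right)} \cos{\left(x \right)}]:  - A = 1
Solving: A = -1.
Check against the point condition:
  u(0, 0) = -1  ⟹  A = -1  ✓
Hence u(x, y) = - \cos{\left(x \right)}.

Answer: u(x, y) = - \cos{\left(x \right)}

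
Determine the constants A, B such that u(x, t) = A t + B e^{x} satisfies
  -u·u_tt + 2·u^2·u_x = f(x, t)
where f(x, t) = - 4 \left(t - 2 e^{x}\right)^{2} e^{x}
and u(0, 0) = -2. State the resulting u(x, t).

Answer: u(x, t) = t - 2 e^{x}

Derivation:
Substitute the ansatz u = A t + B e^{x} into the left-hand side.
Derivatives of the ansatz:
  u_tt = 0
  u_x = B e^{x}
Term by term:
  -u·u_tt = 0
  2·u^2·u_x = 2 A^{2} B t^{2} e^{x} + 4 A B^{2} t e^{2 x} + 2 B^{3} e^{3 x}
So the left-hand side equals
  2 A^{2} B t^{2} e^{x} + 4 A B^{2} t e^{2 x} + 2 B^{3} e^{3 x}
This must equal f(x, t) identically; expanded, f = - 4 t^{2} e^{x} + 16 t e^{2 x} - 16 e^{3 x}.
Matching coefficients of the independent functions:
  [t e^{2 x}]:  4 A B^{2} = 16
  [t^{2} e^{x}]:  2 A^{2} B = -4
  [e^{3 x}]:  2 B^{3} = -16
Solving: A = 1, B = -2.
Check against the point condition:
  u(0, 0) = -2  ⟹  B = -2  ✓
Hence u(x, t) = t - 2 e^{x}.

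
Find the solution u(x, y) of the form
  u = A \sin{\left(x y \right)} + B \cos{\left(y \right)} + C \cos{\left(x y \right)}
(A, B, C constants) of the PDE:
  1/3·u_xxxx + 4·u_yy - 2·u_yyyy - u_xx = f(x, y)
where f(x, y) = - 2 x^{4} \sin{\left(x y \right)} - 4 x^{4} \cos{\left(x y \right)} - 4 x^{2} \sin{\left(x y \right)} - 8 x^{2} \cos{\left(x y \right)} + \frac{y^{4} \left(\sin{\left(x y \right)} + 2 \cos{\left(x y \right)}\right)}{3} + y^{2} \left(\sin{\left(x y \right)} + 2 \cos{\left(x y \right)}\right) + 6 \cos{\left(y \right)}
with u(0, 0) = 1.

Answer: u(x, y) = \sin{\left(x y \right)} - \cos{\left(y \right)} + 2 \cos{\left(x y \right)}

Derivation:
Substitute the ansatz u = A \sin{\left(x y \right)} + B \cos{\left(y \right)} + C \cos{\left(x y \right)} into the left-hand side.
Derivatives of the ansatz:
  u_xxxx = A y^{4} \sin{\left(x y \right)} + C y^{4} \cos{\left(x y \right)}
  u_yy = - A x^{2} \sin{\left(x y \right)} - B \cos{\left(y \right)} - C x^{2} \cos{\left(x y \right)}
  u_yyyy = A x^{4} \sin{\left(x y \right)} + B \cos{\left(y \right)} + C x^{4} \cos{\left(x y \right)}
  u_xx = - A y^{2} \sin{\left(x y \right)} - C y^{2} \cos{\left(x y \right)}
Term by term:
  1/3·u_xxxx = \frac{A y^{4} \sin{\left(x y \right)}}{3} + \frac{C y^{4} \cos{\left(x y \right)}}{3}
  4·u_yy = - 4 A x^{2} \sin{\left(x y \right)} - 4 B \cos{\left(y \right)} - 4 C x^{2} \cos{\left(x y \right)}
  -2·u_yyyy = - 2 A x^{4} \sin{\left(x y \right)} - 2 B \cos{\left(y \right)} - 2 C x^{4} \cos{\left(x y \right)}
  -u_xx = A y^{2} \sin{\left(x y \right)} + C y^{2} \cos{\left(x y \right)}
So the left-hand side equals
  - 2 A x^{4} \sin{\left(x y \right)} - 4 A x^{2} \sin{\left(x y \right)} + \frac{A y^{4} \sin{\left(x y \right)}}{3} + A y^{2} \sin{\left(x y \right)} - 6 B \cos{\left(y \right)} - 2 C x^{4} \cos{\left(x y \right)} - 4 C x^{2} \cos{\left(x y \right)} + \frac{C y^{4} \cos{\left(x y \right)}}{3} + C y^{2} \cos{\left(x y \right)}
This must equal f(x, y) identically; expanded, f = - 2 x^{4} \sin{\left(x y \right)} - 4 x^{4} \cos{\left(x y \right)} - 4 x^{2} \sin{\left(x y \right)} - 8 x^{2} \cos{\left(x y \right)} + \frac{y^{4} \sin{\left(x y \right)}}{3} + \frac{2 y^{4} \cos{\left(x y \right)}}{3} + y^{2} \sin{\left(x y \right)} + 2 y^{2} \cos{\left(x y \right)} + 6 \cos{\left(y \right)}.
Matching coefficients of the independent functions:
  [x^{2} \sin{\left(x y \right)}]:  - 4 A = -4
  [x^{2} \cos{\left(x y \right)}]:  - 4 C = -8
  [x^{4} \sin{\left(x y \right)}]:  - 2 A = -2
  [x^{4} \cos{\left(x y \right)}]:  - 2 C = -4
  [y^{2} \sin{\left(x y \right)}]:  A = 1
  [y^{2} \cos{\left(x y \right)}]:  C = 2
  [y^{4} \sin{\left(x y \right)}]:  \frac{A}{3} = \frac{1}{3}
  [y^{4} \cos{\left(x y \right)}]:  \frac{C}{3} = \frac{2}{3}
  [\cos{\left(y \right)}]:  - 6 B = 6
Solving: A = 1, B = -1, C = 2.
Check against the point condition:
  u(0, 0) = 1  ⟹  B + C = 1  ✓
Hence u(x, y) = \sin{\left(x y \right)} - \cos{\left(y \right)} + 2 \cos{\left(x y \right)}.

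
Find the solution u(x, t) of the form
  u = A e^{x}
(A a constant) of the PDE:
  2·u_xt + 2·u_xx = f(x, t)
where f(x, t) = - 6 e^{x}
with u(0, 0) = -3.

Substitute the ansatz u = A e^{x} into the left-hand side.
Derivatives of the ansatz:
  u_xt = 0
  u_xx = A e^{x}
Term by term:
  2·u_xt = 0
  2·u_xx = 2 A e^{x}
So the left-hand side equals
  2 A e^{x}
This must equal f(x, t) = - 6 e^{x} identically.
Matching coefficients of the independent functions:
  [e^{x}]:  2 A = -6
Solving: A = -3.
Check against the point condition:
  u(0, 0) = -3  ⟹  A = -3  ✓
Hence u(x, t) = - 3 e^{x}.

Answer: u(x, t) = - 3 e^{x}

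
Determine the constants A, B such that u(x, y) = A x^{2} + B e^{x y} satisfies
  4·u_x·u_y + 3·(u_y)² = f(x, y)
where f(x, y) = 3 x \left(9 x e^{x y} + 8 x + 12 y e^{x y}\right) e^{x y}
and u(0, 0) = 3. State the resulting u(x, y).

Substitute the ansatz u = A x^{2} + B e^{x y} into the left-hand side.
Derivatives of the ansatz:
  u_x = 2 A x + B y e^{x y}
  u_y = B x e^{x y}
Term by term:
  4·u_x·u_y = 8 A B x^{2} e^{x y} + 4 B^{2} x y e^{2 x y}
  3·(u_y)² = 3 B^{2} x^{2} e^{2 x y}
So the left-hand side equals
  8 A B x^{2} e^{x y} + 3 B^{2} x^{2} e^{2 x y} + 4 B^{2} x y e^{2 x y}
This must equal f(x, y) identically; expanded, f = 27 x^{2} e^{2 x y} + 24 x^{2} e^{x y} + 36 x y e^{2 x y}.
Matching coefficients of the independent functions:
  [x^{2} e^{x y}]:  8 A B = 24
  [x^{2} e^{2 x y}]:  3 B^{2} = 27
  [x y e^{2 x y}]:  4 B^{2} = 36
These equations allow (A, B) = (-1, -3) or (1, 3).
Impose the point condition(s):
  u(0, 0) = 3  ⟹  B = 3
Only A = 1, B = 3 satisfies everything.
Hence u(x, y) = x^{2} + 3 e^{x y}.

Answer: u(x, y) = x^{2} + 3 e^{x y}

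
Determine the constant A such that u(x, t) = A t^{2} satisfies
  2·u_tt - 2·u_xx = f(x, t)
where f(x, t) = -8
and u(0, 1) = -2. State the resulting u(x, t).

Substitute the ansatz u = A t^{2} into the left-hand side.
Derivatives of the ansatz:
  u_tt = 2 A
  u_xx = 0
Term by term:
  2·u_tt = 4 A
  -2·u_xx = 0
So the left-hand side equals
  4 A
This must equal f(x, t) = -8 identically.
Matching coefficients of the independent functions:
  [constant term]:  4 A = -8
Solving: A = -2.
Check against the point condition:
  u(0, 1) = -2  ⟹  A = -2  ✓
Hence u(x, t) = - 2 t^{2}.

Answer: u(x, t) = - 2 t^{2}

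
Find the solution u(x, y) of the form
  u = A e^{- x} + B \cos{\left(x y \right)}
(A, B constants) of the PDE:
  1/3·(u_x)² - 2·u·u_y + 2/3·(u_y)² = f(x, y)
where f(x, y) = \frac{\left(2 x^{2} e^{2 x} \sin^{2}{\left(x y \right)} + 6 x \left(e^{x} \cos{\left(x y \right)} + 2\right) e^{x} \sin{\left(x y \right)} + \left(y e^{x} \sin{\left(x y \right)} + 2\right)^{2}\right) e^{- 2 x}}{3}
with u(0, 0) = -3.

Answer: u(x, y) = - \cos{\left(x y \right)} - 2 e^{- x}

Derivation:
Substitute the ansatz u = A e^{- x} + B \cos{\left(x y \right)} into the left-hand side.
Derivatives of the ansatz:
  u_x = - A e^{- x} - B y \sin{\left(x y \right)}
  u_y = - B x \sin{\left(x y \right)}
Term by term:
  1/3·(u_x)² = \frac{A^{2} e^{- 2 x}}{3} + \frac{2 A B y e^{- x} \sin{\left(x y \right)}}{3} + \frac{B^{2} y^{2} \sin^{2}{\left(x y \right)}}{3}
  -2·u·u_y = 2 A B x e^{- x} \sin{\left(x y \right)} + 2 B^{2} x \sin{\left(x y \right)} \cos{\left(x y \right)}
  2/3·(u_y)² = \frac{2 B^{2} x^{2} \sin^{2}{\left(x y \right)}}{3}
So the left-hand side equals
  \frac{A^{2} e^{- 2 x}}{3} + 2 A B x e^{- x} \sin{\left(x y \right)} + \frac{2 A B y e^{- x} \sin{\left(x y \right)}}{3} + \frac{2 B^{2} x^{2} \sin^{2}{\left(x y \right)}}{3} + 2 B^{2} x \sin{\left(x y \right)} \cos{\left(x y \right)} + \frac{B^{2} y^{2} \sin^{2}{\left(x y \right)}}{3}
This must equal f(x, y) identically; expanded, f = \frac{2 x^{2} \sin^{2}{\left(x y \right)}}{3} + 2 x \sin{\left(x y \right)} \cos{\left(x y \right)} + 4 x e^{- x} \sin{\left(x y \right)} + \frac{y^{2} \sin^{2}{\left(x y \right)}}{3} + \frac{4 y e^{- x} \sin{\left(x y \right)}}{3} + \frac{4 e^{- 2 x}}{3}.
Matching coefficients of the independent functions:
  [x^{2} \sin^{2}{\left(x y \right)}]:  \frac{2 B^{2}}{3} = \frac{2}{3}
  [y^{2} \sin^{2}{\left(x y \right)}]:  \frac{B^{2}}{3} = \frac{1}{3}
  [x e^{- x} \sin{\left(x y \right)}]:  2 A B = 4
  [x \sin{\left(x y \right)} \cos{\left(x y \right)}]:  2 B^{2} = 2
  [y e^{- x} \sin{\left(x y \right)}]:  \frac{2 A B}{3} = \frac{4}{3}
  [e^{- 2 x}]:  \frac{A^{2}}{3} = \frac{4}{3}
These equations allow (A, B) = (-2, -1) or (2, 1).
Impose the point condition(s):
  u(0, 0) = -3  ⟹  A + B = -3
Only A = -2, B = -1 satisfies everything.
Hence u(x, y) = - \cos{\left(x y \right)} - 2 e^{- x}.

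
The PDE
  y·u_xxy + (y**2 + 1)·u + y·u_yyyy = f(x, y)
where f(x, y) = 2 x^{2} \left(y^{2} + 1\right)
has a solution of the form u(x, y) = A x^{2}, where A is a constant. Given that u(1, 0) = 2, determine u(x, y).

Substitute the ansatz u = A x^{2} into the left-hand side.
Derivatives of the ansatz:
  u_xxy = 0
  u_yyyy = 0
Term by term:
  y·u_xxy = 0
  (y**2 + 1)·u = A x^{2} y^{2} + A x^{2}
  y·u_yyyy = 0
So the left-hand side equals
  A x^{2} y^{2} + A x^{2}
This must equal f(x, y) identically; expanded, f = 2 x^{2} y^{2} + 2 x^{2}.
Matching coefficients of the independent functions:
  [x^{2}, x^{2} y^{2}]:  A = 2
Solving: A = 2.
Check against the point condition:
  u(1, 0) = 2  ⟹  A = 2  ✓
Hence u(x, y) = 2 x^{2}.

Answer: u(x, y) = 2 x^{2}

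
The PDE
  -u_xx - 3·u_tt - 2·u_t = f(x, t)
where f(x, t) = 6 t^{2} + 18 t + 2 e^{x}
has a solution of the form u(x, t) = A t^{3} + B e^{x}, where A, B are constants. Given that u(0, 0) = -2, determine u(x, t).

Substitute the ansatz u = A t^{3} + B e^{x} into the left-hand side.
Derivatives of the ansatz:
  u_xx = B e^{x}
  u_tt = 6 A t
  u_t = 3 A t^{2}
Term by term:
  -u_xx = - B e^{x}
  -3·u_tt = - 18 A t
  -2·u_t = - 6 A t^{2}
So the left-hand side equals
  - 6 A t^{2} - 18 A t - B e^{x}
This must equal f(x, t) = 6 t^{2} + 18 t + 2 e^{x} identically.
Matching coefficients of the independent functions:
  [t]:  - 18 A = 18
  [t^{2}]:  - 6 A = 6
  [e^{x}]:  - B = 2
Solving: A = -1, B = -2.
Check against the point condition:
  u(0, 0) = -2  ⟹  B = -2  ✓
Hence u(x, t) = - t^{3} - 2 e^{x}.

Answer: u(x, t) = - t^{3} - 2 e^{x}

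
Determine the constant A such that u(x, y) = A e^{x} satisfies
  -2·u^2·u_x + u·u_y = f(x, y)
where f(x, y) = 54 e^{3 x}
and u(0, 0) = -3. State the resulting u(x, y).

Substitute the ansatz u = A e^{x} into the left-hand side.
Derivatives of the ansatz:
  u_x = A e^{x}
  u_y = 0
Term by term:
  -2·u^2·u_x = - 2 A^{3} e^{3 x}
  u·u_y = 0
So the left-hand side equals
  - 2 A^{3} e^{3 x}
This must equal f(x, y) = 54 e^{3 x} identically.
Matching coefficients of the independent functions:
  [e^{3 x}]:  - 2 A^{3} = 54
Solving: A = -3.
Check against the point condition:
  u(0, 0) = -3  ⟹  A = -3  ✓
Hence u(x, y) = - 3 e^{x}.

Answer: u(x, y) = - 3 e^{x}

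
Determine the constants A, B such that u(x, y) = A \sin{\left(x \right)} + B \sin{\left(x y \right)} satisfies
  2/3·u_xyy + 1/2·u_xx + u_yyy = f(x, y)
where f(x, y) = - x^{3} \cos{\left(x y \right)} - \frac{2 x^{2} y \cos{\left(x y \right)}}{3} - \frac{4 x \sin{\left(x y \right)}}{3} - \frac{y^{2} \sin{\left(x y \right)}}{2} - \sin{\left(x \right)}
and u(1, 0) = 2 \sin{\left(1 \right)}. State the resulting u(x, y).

Substitute the ansatz u = A \sin{\left(x \right)} + B \sin{\left(x y \right)} into the left-hand side.
Derivatives of the ansatz:
  u_xyy = - B x^{2} y \cos{\left(x y \right)} - 2 B x \sin{\left(x y \right)}
  u_xx = - A \sin{\left(x \right)} - B y^{2} \sin{\left(x y \right)}
  u_yyy = - B x^{3} \cos{\left(x y \right)}
Term by term:
  2/3·u_xyy = - \frac{2 B x^{2} y \cos{\left(x y \right)}}{3} - \frac{4 B x \sin{\left(x y \right)}}{3}
  1/2·u_xx = - \frac{A \sin{\left(x \right)}}{2} - \frac{B y^{2} \sin{\left(x y \right)}}{2}
  u_yyy = - B x^{3} \cos{\left(x y \right)}
So the left-hand side equals
  - \frac{A \sin{\left(x \right)}}{2} - B x^{3} \cos{\left(x y \right)} - \frac{2 B x^{2} y \cos{\left(x y \right)}}{3} - \frac{4 B x \sin{\left(x y \right)}}{3} - \frac{B y^{2} \sin{\left(x y \right)}}{2}
This must equal f(x, y) = - x^{3} \cos{\left(x y \right)} - \frac{2 x^{2} y \cos{\left(x y \right)}}{3} - \frac{4 x \sin{\left(x y \right)}}{3} - \frac{y^{2} \sin{\left(x y \right)}}{2} - \sin{\left(x \right)} identically.
Matching coefficients of the independent functions:
  [x \sin{\left(x y \right)}]:  - \frac{4 B}{3} = - \frac{4}{3}
  [x^{3} \cos{\left(x y \right)}]:  - B = -1
  [y^{2} \sin{\left(x y \right)}]:  - \frac{B}{2} = - \frac{1}{2}
  [x^{2} y \cos{\left(x y \right)}]:  - \frac{2 B}{3} = - \frac{2}{3}
  [\sin{\left(x \right)}]:  - \frac{A}{2} = -1
Solving: A = 2, B = 1.
Check against the point condition:
  u(1, 0) = 2 \sin{\left(1 \right)}  ⟹  A \sin{\left(1 \right)} = 2 \sin{\left(1 \right)}  ✓
Hence u(x, y) = 2 \sin{\left(x \right)} + \sin{\left(x y \right)}.

Answer: u(x, y) = 2 \sin{\left(x \right)} + \sin{\left(x y \right)}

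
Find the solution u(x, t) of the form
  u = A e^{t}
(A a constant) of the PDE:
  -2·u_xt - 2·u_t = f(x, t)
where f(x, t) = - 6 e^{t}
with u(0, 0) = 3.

Substitute the ansatz u = A e^{t} into the left-hand side.
Derivatives of the ansatz:
  u_xt = 0
  u_t = A e^{t}
Term by term:
  -2·u_xt = 0
  -2·u_t = - 2 A e^{t}
So the left-hand side equals
  - 2 A e^{t}
This must equal f(x, t) = - 6 e^{t} identically.
Matching coefficients of the independent functions:
  [e^{t}]:  - 2 A = -6
Solving: A = 3.
Check against the point condition:
  u(0, 0) = 3  ⟹  A = 3  ✓
Hence u(x, t) = 3 e^{t}.

Answer: u(x, t) = 3 e^{t}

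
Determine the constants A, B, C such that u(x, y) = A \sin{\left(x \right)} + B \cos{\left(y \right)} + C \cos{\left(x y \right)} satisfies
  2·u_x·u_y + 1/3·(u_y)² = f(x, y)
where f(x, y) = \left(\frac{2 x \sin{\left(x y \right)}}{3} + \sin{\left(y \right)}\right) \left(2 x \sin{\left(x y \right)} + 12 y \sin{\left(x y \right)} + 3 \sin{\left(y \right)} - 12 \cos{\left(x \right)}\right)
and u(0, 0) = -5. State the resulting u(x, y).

Answer: u(x, y) = - 2 \sin{\left(x \right)} - 3 \cos{\left(y \right)} - 2 \cos{\left(x y \right)}

Derivation:
Substitute the ansatz u = A \sin{\left(x \right)} + B \cos{\left(y \right)} + C \cos{\left(x y \right)} into the left-hand side.
Derivatives of the ansatz:
  u_x = A \cos{\left(x \right)} - C y \sin{\left(x y \right)}
  u_y = - B \sin{\left(y \right)} - C x \sin{\left(x y \right)}
Term by term:
  2·u_x·u_y = - 2 A B \sin{\left(y \right)} \cos{\left(x \right)} - 2 A C x \sin{\left(x y \right)} \cos{\left(x \right)} + 2 B C y \sin{\left(y \right)} \sin{\left(x y \right)} + 2 C^{2} x y \sin^{2}{\left(x y \right)}
  1/3·(u_y)² = \frac{B^{2} \sin^{2}{\left(y \right)}}{3} + \frac{2 B C x \sin{\left(y \right)} \sin{\left(x y \right)}}{3} + \frac{C^{2} x^{2} \sin^{2}{\left(x y \right)}}{3}
So the left-hand side equals
  - 2 A B \sin{\left(y \right)} \cos{\left(x \right)} - 2 A C x \sin{\left(x y \right)} \cos{\left(x \right)} + \frac{B^{2} \sin^{2}{\left(y \right)}}{3} + \frac{2 B C x \sin{\left(y \right)} \sin{\left(x y \right)}}{3} + 2 B C y \sin{\left(y \right)} \sin{\left(x y \right)} + \frac{C^{2} x^{2} \sin^{2}{\left(x y \right)}}{3} + 2 C^{2} x y \sin^{2}{\left(x y \right)}
This must equal f(x, y) identically; expanded, f = \frac{4 x^{2} \sin^{2}{\left(x y \right)}}{3} + 8 x y \sin^{2}{\left(x y \right)} + 4 x \sin{\left(y \right)} \sin{\left(x y \right)} - 8 x \sin{\left(x y \right)} \cos{\left(x \right)} + 12 y \sin{\left(y \right)} \sin{\left(x y \right)} + 3 \sin^{2}{\left(y \right)} - 12 \sin{\left(y \right)} \cos{\left(x \right)}.
Matching coefficients of the independent functions:
  [x^{2} \sin^{2}{\left(x y \right)}]:  \frac{C^{2}}{3} = \frac{4}{3}
  [\sin{\left(y \right)} \cos{\left(x \right)}]:  - 2 A B = -12
  [x y \sin^{2}{\left(x y \right)}]:  2 C^{2} = 8
  [x \sin{\left(y \right)} \sin{\left(x y \right)}]:  \frac{2 B C}{3} = 4
  [x \sin{\left(x y \right)} \cos{\left(x \right)}]:  - 2 A C = -8
  [y \sin{\left(y \right)} \sin{\left(x y \right)}]:  2 B C = 12
  [\sin^{2}{\left(y \right)}]:  \frac{B^{2}}{3} = 3
These equations allow (A, B, C) = (-2, -3, -2) or (2, 3, 2).
Impose the point condition(s):
  u(0, 0) = -5  ⟹  B + C = -5
Only A = -2, B = -3, C = -2 satisfies everything.
Hence u(x, y) = - 2 \sin{\left(x \right)} - 3 \cos{\left(y \right)} - 2 \cos{\left(x y \right)}.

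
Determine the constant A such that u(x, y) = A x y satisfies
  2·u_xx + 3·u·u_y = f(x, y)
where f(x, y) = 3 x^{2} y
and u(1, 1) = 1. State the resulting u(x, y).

Substitute the ansatz u = A x y into the left-hand side.
Derivatives of the ansatz:
  u_xx = 0
  u_y = A x
Term by term:
  2·u_xx = 0
  3·u·u_y = 3 A^{2} x^{2} y
So the left-hand side equals
  3 A^{2} x^{2} y
This must equal f(x, y) = 3 x^{2} y identically.
Matching coefficients of the independent functions:
  [x^{2} y]:  3 A^{2} = 3
These equations allow (A) = (-1) or (1).
Impose the point condition(s):
  u(1, 1) = 1  ⟹  A = 1
Only A = 1 satisfies everything.
Hence u(x, y) = x y.

Answer: u(x, y) = x y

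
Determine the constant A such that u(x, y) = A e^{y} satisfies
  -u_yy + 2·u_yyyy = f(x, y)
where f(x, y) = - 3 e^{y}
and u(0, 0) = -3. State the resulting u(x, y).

Substitute the ansatz u = A e^{y} into the left-hand side.
Derivatives of the ansatz:
  u_yy = A e^{y}
  u_yyyy = A e^{y}
Term by term:
  -u_yy = - A e^{y}
  2·u_yyyy = 2 A e^{y}
So the left-hand side equals
  A e^{y}
This must equal f(x, y) = - 3 e^{y} identically.
Matching coefficients of the independent functions:
  [e^{y}]:  A = -3
Solving: A = -3.
Check against the point condition:
  u(0, 0) = -3  ⟹  A = -3  ✓
Hence u(x, y) = - 3 e^{y}.

Answer: u(x, y) = - 3 e^{y}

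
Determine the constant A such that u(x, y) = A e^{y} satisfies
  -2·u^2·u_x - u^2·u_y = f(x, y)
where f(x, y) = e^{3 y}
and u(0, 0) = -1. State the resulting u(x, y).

Substitute the ansatz u = A e^{y} into the left-hand side.
Derivatives of the ansatz:
  u_x = 0
  u_y = A e^{y}
Term by term:
  -2·u^2·u_x = 0
  -u^2·u_y = - A^{3} e^{3 y}
So the left-hand side equals
  - A^{3} e^{3 y}
This must equal f(x, y) = e^{3 y} identically.
Matching coefficients of the independent functions:
  [e^{3 y}]:  - A^{3} = 1
Solving: A = -1.
Check against the point condition:
  u(0, 0) = -1  ⟹  A = -1  ✓
Hence u(x, y) = - e^{y}.

Answer: u(x, y) = - e^{y}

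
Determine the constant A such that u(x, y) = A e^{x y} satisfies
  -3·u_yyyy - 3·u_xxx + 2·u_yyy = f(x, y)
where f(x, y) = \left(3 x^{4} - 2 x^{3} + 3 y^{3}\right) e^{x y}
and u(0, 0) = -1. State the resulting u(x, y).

Substitute the ansatz u = A e^{x y} into the left-hand side.
Derivatives of the ansatz:
  u_yyyy = A x^{4} e^{x y}
  u_xxx = A y^{3} e^{x y}
  u_yyy = A x^{3} e^{x y}
Term by term:
  -3·u_yyyy = - 3 A x^{4} e^{x y}
  -3·u_xxx = - 3 A y^{3} e^{x y}
  2·u_yyy = 2 A x^{3} e^{x y}
So the left-hand side equals
  - 3 A x^{4} e^{x y} + 2 A x^{3} e^{x y} - 3 A y^{3} e^{x y}
This must equal f(x, y) identically; expanded, f = 3 x^{4} e^{x y} - 2 x^{3} e^{x y} + 3 y^{3} e^{x y}.
Matching coefficients of the independent functions:
  [x^{3} e^{x y}]:  2 A = -2
  [x^{4} e^{x y}, y^{3} e^{x y}]:  - 3 A = 3
Solving: A = -1.
Check against the point condition:
  u(0, 0) = -1  ⟹  A = -1  ✓
Hence u(x, y) = - e^{x y}.

Answer: u(x, y) = - e^{x y}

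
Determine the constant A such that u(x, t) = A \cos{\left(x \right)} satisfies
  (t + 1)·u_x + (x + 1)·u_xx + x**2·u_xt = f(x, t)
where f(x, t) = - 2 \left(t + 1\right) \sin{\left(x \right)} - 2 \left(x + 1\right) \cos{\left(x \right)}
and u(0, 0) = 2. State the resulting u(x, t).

Substitute the ansatz u = A \cos{\left(x \right)} into the left-hand side.
Derivatives of the ansatz:
  u_x = - A \sin{\left(x \right)}
  u_xx = - A \cos{\left(x \right)}
  u_xt = 0
Term by term:
  (t + 1)·u_x = - A t \sin{\left(x \right)} - A \sin{\left(x \right)}
  (x + 1)·u_xx = - A x \cos{\left(x \right)} - A \cos{\left(x \right)}
  x**2·u_xt = 0
So the left-hand side equals
  - A t \sin{\left(x \right)} - A x \cos{\left(x \right)} - A \sin{\left(x \right)} - A \cos{\left(x \right)}
This must equal f(x, t) identically; expanded, f = - 2 t \sin{\left(x \right)} - 2 x \cos{\left(x \right)} - 2 \sin{\left(x \right)} - 2 \cos{\left(x \right)}.
Matching coefficients of the independent functions:
  [t \sin{\left(x \right)}, x \cos{\left(x \right)}, \sin{\left(x \right)}, \cos{\left(x \right)}]:  - A = -2
Solving: A = 2.
Check against the point condition:
  u(0, 0) = 2  ⟹  A = 2  ✓
Hence u(x, t) = 2 \cos{\left(x \right)}.

Answer: u(x, t) = 2 \cos{\left(x \right)}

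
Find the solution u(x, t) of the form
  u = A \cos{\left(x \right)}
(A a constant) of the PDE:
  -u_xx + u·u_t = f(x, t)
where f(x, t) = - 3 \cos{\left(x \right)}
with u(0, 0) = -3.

Substitute the ansatz u = A \cos{\left(x \right)} into the left-hand side.
Derivatives of the ansatz:
  u_xx = - A \cos{\left(x \right)}
  u_t = 0
Term by term:
  -u_xx = A \cos{\left(x \right)}
  u·u_t = 0
So the left-hand side equals
  A \cos{\left(x \right)}
This must equal f(x, t) = - 3 \cos{\left(x \right)} identically.
Matching coefficients of the independent functions:
  [\cos{\left(x \right)}]:  A = -3
Solving: A = -3.
Check against the point condition:
  u(0, 0) = -3  ⟹  A = -3  ✓
Hence u(x, t) = - 3 \cos{\left(x \right)}.

Answer: u(x, t) = - 3 \cos{\left(x \right)}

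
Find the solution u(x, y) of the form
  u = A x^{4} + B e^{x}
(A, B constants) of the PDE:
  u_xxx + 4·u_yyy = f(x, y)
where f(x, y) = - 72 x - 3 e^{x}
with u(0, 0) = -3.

Answer: u(x, y) = - 3 x^{4} - 3 e^{x}

Derivation:
Substitute the ansatz u = A x^{4} + B e^{x} into the left-hand side.
Derivatives of the ansatz:
  u_xxx = 24 A x + B e^{x}
  u_yyy = 0
Term by term:
  u_xxx = 24 A x + B e^{x}
  4·u_yyy = 0
So the left-hand side equals
  24 A x + B e^{x}
This must equal f(x, y) = - 72 x - 3 e^{x} identically.
Matching coefficients of the independent functions:
  [x]:  24 A = -72
  [e^{x}]:  B = -3
Solving: A = -3, B = -3.
Check against the point condition:
  u(0, 0) = -3  ⟹  B = -3  ✓
Hence u(x, y) = - 3 x^{4} - 3 e^{x}.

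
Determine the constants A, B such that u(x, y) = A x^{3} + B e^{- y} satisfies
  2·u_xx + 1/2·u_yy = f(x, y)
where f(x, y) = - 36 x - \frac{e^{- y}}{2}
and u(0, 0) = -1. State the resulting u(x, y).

Substitute the ansatz u = A x^{3} + B e^{- y} into the left-hand side.
Derivatives of the ansatz:
  u_xx = 6 A x
  u_yy = B e^{- y}
Term by term:
  2·u_xx = 12 A x
  1/2·u_yy = \frac{B e^{- y}}{2}
So the left-hand side equals
  12 A x + \frac{B e^{- y}}{2}
This must equal f(x, y) = - 36 x - \frac{e^{- y}}{2} identically.
Matching coefficients of the independent functions:
  [x]:  12 A = -36
  [e^{- y}]:  \frac{B}{2} = - \frac{1}{2}
Solving: A = -3, B = -1.
Check against the point condition:
  u(0, 0) = -1  ⟹  B = -1  ✓
Hence u(x, y) = - 3 x^{3} - e^{- y}.

Answer: u(x, y) = - 3 x^{3} - e^{- y}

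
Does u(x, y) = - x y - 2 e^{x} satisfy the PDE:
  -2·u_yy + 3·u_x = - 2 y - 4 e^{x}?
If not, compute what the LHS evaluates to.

Evaluate each term of the left-hand side for u = - x y - 2 e^{x}.
Derivatives:
  u_yy = 0
  u_x = - y - 2 e^{x}
Terms:
  -2·u_yy = 0
  3·u_x = - 3 y - 6 e^{x}
Sum: LHS = - 3 y - 6 e^{x}
Given right-hand side: - 2 y - 4 e^{x}. Difference LHS − RHS = - y - 2 e^{x} ≠ 0, so u is not a solution.

Answer: No, the LHS evaluates to - 3 y - 6 e^{x}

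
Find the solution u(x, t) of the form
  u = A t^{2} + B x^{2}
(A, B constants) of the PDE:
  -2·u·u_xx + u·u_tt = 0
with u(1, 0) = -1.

Answer: u(x, t) = - 2 t^{2} - x^{2}

Derivation:
Substitute the ansatz u = A t^{2} + B x^{2} into the left-hand side.
Derivatives of the ansatz:
  u_xx = 2 B
  u_tt = 2 A
Term by term:
  -2·u·u_xx = - 4 A B t^{2} - 4 B^{2} x^{2}
  u·u_tt = 2 A^{2} t^{2} + 2 A B x^{2}
So the left-hand side equals
  2 A^{2} t^{2} - 4 A B t^{2} + 2 A B x^{2} - 4 B^{2} x^{2}
This must vanish identically.
Matching coefficients of the independent functions:
  [t^{2}]:  2 A^{2} - 4 A B = 0
  [x^{2}]:  2 A B - 4 B^{2} = 0
These equations do not fix every constant; impose the point condition(s):
  u(1, 0) = -1  ⟹  B = -1
Solving the combined system: A = -2, B = -1.
Hence u(x, t) = - 2 t^{2} - x^{2}.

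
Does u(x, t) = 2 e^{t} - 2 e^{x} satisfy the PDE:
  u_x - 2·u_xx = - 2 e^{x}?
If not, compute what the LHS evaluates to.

Evaluate each term of the left-hand side for u = 2 e^{t} - 2 e^{x}.
Derivatives:
  u_x = - 2 e^{x}
  u_xx = - 2 e^{x}
Terms:
  u_x = - 2 e^{x}
  -2·u_xx = 4 e^{x}
Sum: LHS = 2 e^{x}
Given right-hand side: - 2 e^{x}. Difference LHS − RHS = 4 e^{x} ≠ 0, so u is not a solution.

Answer: No, the LHS evaluates to 2 e^{x}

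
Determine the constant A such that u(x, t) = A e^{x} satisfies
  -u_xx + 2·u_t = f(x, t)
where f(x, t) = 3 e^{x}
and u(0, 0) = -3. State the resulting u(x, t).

Substitute the ansatz u = A e^{x} into the left-hand side.
Derivatives of the ansatz:
  u_xx = A e^{x}
  u_t = 0
Term by term:
  -u_xx = - A e^{x}
  2·u_t = 0
So the left-hand side equals
  - A e^{x}
This must equal f(x, t) = 3 e^{x} identically.
Matching coefficients of the independent functions:
  [e^{x}]:  - A = 3
Solving: A = -3.
Check against the point condition:
  u(0, 0) = -3  ⟹  A = -3  ✓
Hence u(x, t) = - 3 e^{x}.

Answer: u(x, t) = - 3 e^{x}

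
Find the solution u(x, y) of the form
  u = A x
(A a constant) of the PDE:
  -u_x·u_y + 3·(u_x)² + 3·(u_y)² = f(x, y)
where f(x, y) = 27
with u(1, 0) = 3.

Substitute the ansatz u = A x into the left-hand side.
Derivatives of the ansatz:
  u_x = A
  u_y = 0
Term by term:
  -u_x·u_y = 0
  3·(u_x)² = 3 A^{2}
  3·(u_y)² = 0
So the left-hand side equals
  3 A^{2}
This must equal f(x, y) = 27 identically.
Matching coefficients of the independent functions:
  [constant term]:  3 A^{2} = 27
These equations allow (A) = (-3) or (3).
Impose the point condition(s):
  u(1, 0) = 3  ⟹  A = 3
Only A = 3 satisfies everything.
Hence u(x, y) = 3 x.

Answer: u(x, y) = 3 x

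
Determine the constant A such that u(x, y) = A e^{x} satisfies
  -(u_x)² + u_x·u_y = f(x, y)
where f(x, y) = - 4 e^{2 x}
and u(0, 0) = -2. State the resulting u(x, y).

Substitute the ansatz u = A e^{x} into the left-hand side.
Derivatives of the ansatz:
  u_x = A e^{x}
  u_y = 0
Term by term:
  -(u_x)² = - A^{2} e^{2 x}
  u_x·u_y = 0
So the left-hand side equals
  - A^{2} e^{2 x}
This must equal f(x, y) = - 4 e^{2 x} identically.
Matching coefficients of the independent functions:
  [e^{2 x}]:  - A^{2} = -4
These equations allow (A) = (-2) or (2).
Impose the point condition(s):
  u(0, 0) = -2  ⟹  A = -2
Only A = -2 satisfies everything.
Hence u(x, y) = - 2 e^{x}.

Answer: u(x, y) = - 2 e^{x}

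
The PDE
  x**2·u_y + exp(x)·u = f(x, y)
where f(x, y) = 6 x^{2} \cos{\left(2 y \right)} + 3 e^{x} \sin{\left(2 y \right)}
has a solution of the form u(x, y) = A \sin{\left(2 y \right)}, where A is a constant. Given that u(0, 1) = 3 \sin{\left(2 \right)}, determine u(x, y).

Substitute the ansatz u = A \sin{\left(2 y \right)} into the left-hand side.
Derivatives of the ansatz:
  u_y = 2 A \cos{\left(2 y \right)}
Term by term:
  x**2·u_y = 2 A x^{2} \cos{\left(2 y \right)}
  exp(x)·u = A e^{x} \sin{\left(2 y \right)}
So the left-hand side equals
  2 A x^{2} \cos{\left(2 y \right)} + A e^{x} \sin{\left(2 y \right)}
This must equal f(x, y) = 6 x^{2} \cos{\left(2 y \right)} + 3 e^{x} \sin{\left(2 y \right)} identically.
Matching coefficients of the independent functions:
  [x^{2} \cos{\left(2 y \right)}]:  2 A = 6
  [e^{x} \sin{\left(2 y \right)}]:  A = 3
Solving: A = 3.
Check against the point condition:
  u(0, 1) = 3 \sin{\left(2 \right)}  ⟹  A \sin{\left(2 \right)} = 3 \sin{\left(2 \right)}  ✓
Hence u(x, y) = 3 \sin{\left(2 y \right)}.

Answer: u(x, y) = 3 \sin{\left(2 y \right)}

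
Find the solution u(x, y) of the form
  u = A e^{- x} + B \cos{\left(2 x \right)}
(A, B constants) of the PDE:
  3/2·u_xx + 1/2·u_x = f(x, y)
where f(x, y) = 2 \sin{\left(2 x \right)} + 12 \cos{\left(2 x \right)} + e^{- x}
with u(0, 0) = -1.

Answer: u(x, y) = - 2 \cos{\left(2 x \right)} + e^{- x}

Derivation:
Substitute the ansatz u = A e^{- x} + B \cos{\left(2 x \right)} into the left-hand side.
Derivatives of the ansatz:
  u_xx = A e^{- x} - 4 B \cos{\left(2 x \right)}
  u_x = - A e^{- x} - 2 B \sin{\left(2 x \right)}
Term by term:
  3/2·u_xx = \frac{3 A e^{- x}}{2} - 6 B \cos{\left(2 x \right)}
  1/2·u_x = - \frac{A e^{- x}}{2} - B \sin{\left(2 x \right)}
So the left-hand side equals
  A e^{- x} - B \sin{\left(2 x \right)} - 6 B \cos{\left(2 x \right)}
This must equal f(x, y) = 2 \sin{\left(2 x \right)} + 12 \cos{\left(2 x \right)} + e^{- x} identically.
Matching coefficients of the independent functions:
  [e^{- x}]:  A = 1
  [\sin{\left(2 x \right)}]:  - B = 2
  [\cos{\left(2 x \right)}]:  - 6 B = 12
Solving: A = 1, B = -2.
Check against the point condition:
  u(0, 0) = -1  ⟹  A + B = -1  ✓
Hence u(x, y) = - 2 \cos{\left(2 x \right)} + e^{- x}.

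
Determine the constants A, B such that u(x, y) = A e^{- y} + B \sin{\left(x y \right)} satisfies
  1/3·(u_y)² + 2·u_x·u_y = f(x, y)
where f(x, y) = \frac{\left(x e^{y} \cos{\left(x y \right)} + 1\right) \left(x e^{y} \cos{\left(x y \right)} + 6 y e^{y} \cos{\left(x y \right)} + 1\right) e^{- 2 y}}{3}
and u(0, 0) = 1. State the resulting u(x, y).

Answer: u(x, y) = - \sin{\left(x y \right)} + e^{- y}

Derivation:
Substitute the ansatz u = A e^{- y} + B \sin{\left(x y \right)} into the left-hand side.
Derivatives of the ansatz:
  u_y = - A e^{- y} + B x \cos{\left(x y \right)}
  u_x = B y \cos{\left(x y \right)}
Term by term:
  1/3·(u_y)² = \frac{A^{2} e^{- 2 y}}{3} - \frac{2 A B x e^{- y} \cos{\left(x y \right)}}{3} + \frac{B^{2} x^{2} \cos^{2}{\left(x y \right)}}{3}
  2·u_x·u_y = - 2 A B y e^{- y} \cos{\left(x y \right)} + 2 B^{2} x y \cos^{2}{\left(x y \right)}
So the left-hand side equals
  \frac{A^{2} e^{- 2 y}}{3} - \frac{2 A B x e^{- y} \cos{\left(x y \right)}}{3} - 2 A B y e^{- y} \cos{\left(x y \right)} + \frac{B^{2} x^{2} \cos^{2}{\left(x y \right)}}{3} + 2 B^{2} x y \cos^{2}{\left(x y \right)}
This must equal f(x, y) identically; expanded, f = \frac{x^{2} \cos^{2}{\left(x y \right)}}{3} + 2 x y \cos^{2}{\left(x y \right)} + \frac{2 x e^{- y} \cos{\left(x y \right)}}{3} + 2 y e^{- y} \cos{\left(x y \right)} + \frac{e^{- 2 y}}{3}.
Matching coefficients of the independent functions:
  [x^{2} \cos^{2}{\left(x y \right)}]:  \frac{B^{2}}{3} = \frac{1}{3}
  [x y \cos^{2}{\left(x y \right)}]:  2 B^{2} = 2
  [x e^{- y} \cos{\left(x y \right)}]:  - \frac{2 A B}{3} = \frac{2}{3}
  [y e^{- y} \cos{\left(x y \right)}]:  - 2 A B = 2
  [e^{- 2 y}]:  \frac{A^{2}}{3} = \frac{1}{3}
These equations allow (A, B) = (-1, 1) or (1, -1).
Impose the point condition(s):
  u(0, 0) = 1  ⟹  A = 1
Only A = 1, B = -1 satisfies everything.
Hence u(x, y) = - \sin{\left(x y \right)} + e^{- y}.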